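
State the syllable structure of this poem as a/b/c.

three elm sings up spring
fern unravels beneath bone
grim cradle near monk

5/7/5

Line 1: "three elm sings up spring": 1+1+1+1+1 = 5
Line 2: "fern unravels beneath bone": 1+3+2+1 = 7
Line 3: "grim cradle near monk": 1+2+1+1 = 5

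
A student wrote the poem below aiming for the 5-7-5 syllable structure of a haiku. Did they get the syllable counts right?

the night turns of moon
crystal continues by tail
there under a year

Line 1: the(1) + night(1) + turns(1) + of(1) + moon(1) = 5 ✓
Line 2: crystal(2) + continues(3) + by(1) + tail(1) = 7 ✓
Line 3: there(1) + under(2) + a(1) + year(1) = 5 ✓

Yes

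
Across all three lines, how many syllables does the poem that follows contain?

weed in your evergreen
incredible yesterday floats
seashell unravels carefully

22

Line 1: weed (1), in (1), your (1), evergreen (3) → 6
Line 2: incredible (4), yesterday (3), floats (1) → 8
Line 3: seashell (2), unravels (3), carefully (3) → 8
Total: 6 + 8 + 8 = 22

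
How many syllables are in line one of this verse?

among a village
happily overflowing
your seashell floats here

Line one: among(2) + a(1) + village(2) = 5

5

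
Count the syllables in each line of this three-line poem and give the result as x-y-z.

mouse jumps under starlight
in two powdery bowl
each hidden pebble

Line 1: mouse(1) + jumps(1) + under(2) + starlight(2) = 6
Line 2: in(1) + two(1) + powdery(3) + bowl(1) = 6
Line 3: each(1) + hidden(2) + pebble(2) = 5

6-6-5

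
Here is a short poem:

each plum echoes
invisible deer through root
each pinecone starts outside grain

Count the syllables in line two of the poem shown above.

7

Line two: invisible(4) + deer(1) + through(1) + root(1) = 7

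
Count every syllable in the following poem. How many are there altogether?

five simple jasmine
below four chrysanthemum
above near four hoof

17

Line 1: "five simple jasmine": 1+2+2 = 5
Line 2: "below four chrysanthemum": 2+1+4 = 7
Line 3: "above near four hoof": 2+1+1+1 = 5
Total: 5 + 7 + 5 = 17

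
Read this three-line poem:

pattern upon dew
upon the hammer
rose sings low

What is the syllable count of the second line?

The second line: upon (2), the (1), hammer (2) → 5

5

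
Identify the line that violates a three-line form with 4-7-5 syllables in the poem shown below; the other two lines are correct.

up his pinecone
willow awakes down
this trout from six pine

Line 2

Line 1: up (1), his (1), pinecone (2) → 4 ✓
Line 2: willow (2), awakes (2), down (1) → 5 (expected 7)
Line 3: this (1), trout (1), from (1), six (1), pine (1) → 5 ✓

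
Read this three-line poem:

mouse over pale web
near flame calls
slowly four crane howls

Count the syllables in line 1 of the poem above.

Line 1: mouse(1) + over(2) + pale(1) + web(1) = 5

5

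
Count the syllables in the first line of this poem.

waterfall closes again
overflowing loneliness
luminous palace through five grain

7

The first line: waterfall (3), closes (2), again (2) → 7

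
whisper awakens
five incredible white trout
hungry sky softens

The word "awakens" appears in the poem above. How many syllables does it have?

3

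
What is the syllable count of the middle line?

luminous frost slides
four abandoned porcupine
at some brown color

7

The middle line: four (1), abandoned (3), porcupine (3) → 7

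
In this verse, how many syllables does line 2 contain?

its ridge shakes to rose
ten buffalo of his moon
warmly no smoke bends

7

Line 2: ten(1) + buffalo(3) + of(1) + his(1) + moon(1) = 7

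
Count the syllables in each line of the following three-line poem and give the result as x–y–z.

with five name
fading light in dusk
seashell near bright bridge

Line 1: with (1), five (1), name (1) → 3
Line 2: fading (2), light (1), in (1), dusk (1) → 5
Line 3: seashell (2), near (1), bright (1), bridge (1) → 5

3–5–5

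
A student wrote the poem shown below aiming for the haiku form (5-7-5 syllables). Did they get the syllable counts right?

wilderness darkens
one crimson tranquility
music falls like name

Line 1: wilderness (3), darkens (2) → 5 ✓
Line 2: one (1), crimson (2), tranquility (4) → 7 ✓
Line 3: music (2), falls (1), like (1), name (1) → 5 ✓

Yes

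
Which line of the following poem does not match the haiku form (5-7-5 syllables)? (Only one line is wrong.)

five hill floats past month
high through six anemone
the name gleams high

Line 3

Line 1: five (1), hill (1), floats (1), past (1), month (1) → 5 ✓
Line 2: high (1), through (1), six (1), anemone (4) → 7 ✓
Line 3: the (1), name (1), gleams (1), high (1) → 4 (expected 5)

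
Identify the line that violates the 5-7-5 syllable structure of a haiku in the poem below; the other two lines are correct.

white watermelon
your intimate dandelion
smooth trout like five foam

Line 1: white(1) + watermelon(4) = 5 ✓
Line 2: your(1) + intimate(3) + dandelion(4) = 8 (expected 7)
Line 3: smooth(1) + trout(1) + like(1) + five(1) + foam(1) = 5 ✓

Line 2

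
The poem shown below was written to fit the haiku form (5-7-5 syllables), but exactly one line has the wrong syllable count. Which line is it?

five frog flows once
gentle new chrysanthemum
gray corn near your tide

Line 1: "five frog flows once": 1+1+1+1 = 4 (expected 5)
Line 2: "gentle new chrysanthemum": 2+1+4 = 7 ✓
Line 3: "gray corn near your tide": 1+1+1+1+1 = 5 ✓

The first line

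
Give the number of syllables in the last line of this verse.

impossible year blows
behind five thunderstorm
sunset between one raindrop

7

The last line: sunset(2) + between(2) + one(1) + raindrop(2) = 7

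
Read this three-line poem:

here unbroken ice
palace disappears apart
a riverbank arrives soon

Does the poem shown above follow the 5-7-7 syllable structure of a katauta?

Yes

Line 1: "here unbroken ice": 1+3+1 = 5 ✓
Line 2: "palace disappears apart": 2+3+2 = 7 ✓
Line 3: "a riverbank arrives soon": 1+3+2+1 = 7 ✓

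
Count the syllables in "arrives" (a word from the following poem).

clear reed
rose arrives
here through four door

2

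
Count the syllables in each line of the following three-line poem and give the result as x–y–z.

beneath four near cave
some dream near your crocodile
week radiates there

Line 1: beneath(2) + four(1) + near(1) + cave(1) = 5
Line 2: some(1) + dream(1) + near(1) + your(1) + crocodile(3) = 7
Line 3: week(1) + radiates(3) + there(1) = 5

5–7–5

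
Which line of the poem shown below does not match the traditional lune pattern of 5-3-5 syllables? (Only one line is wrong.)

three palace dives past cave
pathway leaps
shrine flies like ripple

Line 1: three(1) + palace(2) + dives(1) + past(1) + cave(1) = 6 (expected 5)
Line 2: pathway(2) + leaps(1) = 3 ✓
Line 3: shrine(1) + flies(1) + like(1) + ripple(2) = 5 ✓

The first line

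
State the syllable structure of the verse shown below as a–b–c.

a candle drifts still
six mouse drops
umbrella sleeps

5–3–4

Line 1: "a candle drifts still": 1+2+1+1 = 5
Line 2: "six mouse drops": 1+1+1 = 3
Line 3: "umbrella sleeps": 3+1 = 4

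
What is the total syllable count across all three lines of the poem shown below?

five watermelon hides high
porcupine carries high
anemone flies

18

Line 1: five (1), watermelon (4), hides (1), high (1) → 7
Line 2: porcupine (3), carries (2), high (1) → 6
Line 3: anemone (4), flies (1) → 5
Total: 7 + 6 + 5 = 18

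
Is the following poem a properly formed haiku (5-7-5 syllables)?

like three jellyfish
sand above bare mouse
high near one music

No

Line 1: "like three jellyfish": 1+1+3 = 5 ✓
Line 2: "sand above bare mouse": 1+2+1+1 = 5 (expected 7)
Line 3: "high near one music": 1+1+1+2 = 5 ✓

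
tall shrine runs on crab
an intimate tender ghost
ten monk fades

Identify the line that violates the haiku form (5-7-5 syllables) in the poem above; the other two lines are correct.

The third line

Line 1: tall(1) + shrine(1) + runs(1) + on(1) + crab(1) = 5 ✓
Line 2: an(1) + intimate(3) + tender(2) + ghost(1) = 7 ✓
Line 3: ten(1) + monk(1) + fades(1) = 3 (expected 5)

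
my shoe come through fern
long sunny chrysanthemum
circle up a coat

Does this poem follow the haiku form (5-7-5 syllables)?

Line 1: "my shoe come through fern": 1+1+1+1+1 = 5 ✓
Line 2: "long sunny chrysanthemum": 1+2+4 = 7 ✓
Line 3: "circle up a coat": 2+1+1+1 = 5 ✓

Yes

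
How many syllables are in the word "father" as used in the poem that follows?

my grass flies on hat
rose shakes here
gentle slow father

2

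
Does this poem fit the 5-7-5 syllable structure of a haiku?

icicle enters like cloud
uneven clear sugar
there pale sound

Line 1: icicle (3), enters (2), like (1), cloud (1) → 7 (expected 5)
Line 2: uneven (3), clear (1), sugar (2) → 6 (expected 7)
Line 3: there (1), pale (1), sound (1) → 3 (expected 5)

No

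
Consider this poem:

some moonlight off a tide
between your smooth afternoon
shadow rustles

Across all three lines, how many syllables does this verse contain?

Line 1: "some moonlight off a tide": 1+2+1+1+1 = 6
Line 2: "between your smooth afternoon": 2+1+1+3 = 7
Line 3: "shadow rustles": 2+2 = 4
Total: 6 + 7 + 4 = 17

17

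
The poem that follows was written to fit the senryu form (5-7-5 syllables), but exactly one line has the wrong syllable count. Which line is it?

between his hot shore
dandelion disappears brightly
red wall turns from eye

Line 1: "between his hot shore": 2+1+1+1 = 5 ✓
Line 2: "dandelion disappears brightly": 4+3+2 = 9 (expected 7)
Line 3: "red wall turns from eye": 1+1+1+1+1 = 5 ✓

Line 2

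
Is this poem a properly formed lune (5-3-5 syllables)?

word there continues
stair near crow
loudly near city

Line 1: "word there continues": 1+1+3 = 5 ✓
Line 2: "stair near crow": 1+1+1 = 3 ✓
Line 3: "loudly near city": 2+1+2 = 5 ✓

Yes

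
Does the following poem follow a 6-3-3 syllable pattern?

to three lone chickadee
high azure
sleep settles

Yes

Line 1: to (1), three (1), lone (1), chickadee (3) → 6 ✓
Line 2: high (1), azure (2) → 3 ✓
Line 3: sleep (1), settles (2) → 3 ✓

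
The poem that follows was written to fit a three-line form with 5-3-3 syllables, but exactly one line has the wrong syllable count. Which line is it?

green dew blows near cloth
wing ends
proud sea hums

The second line

Line 1: "green dew blows near cloth": 1+1+1+1+1 = 5 ✓
Line 2: "wing ends": 1+1 = 2 (expected 3)
Line 3: "proud sea hums": 1+1+1 = 3 ✓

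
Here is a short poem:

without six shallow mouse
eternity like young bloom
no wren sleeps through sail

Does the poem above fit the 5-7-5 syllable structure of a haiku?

Line 1: without(2) + six(1) + shallow(2) + mouse(1) = 6 (expected 5)
Line 2: eternity(4) + like(1) + young(1) + bloom(1) = 7 ✓
Line 3: no(1) + wren(1) + sleeps(1) + through(1) + sail(1) = 5 ✓

No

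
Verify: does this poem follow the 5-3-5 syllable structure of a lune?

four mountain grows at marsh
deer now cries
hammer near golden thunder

No

Line 1: four(1) + mountain(2) + grows(1) + at(1) + marsh(1) = 6 (expected 5)
Line 2: deer(1) + now(1) + cries(1) = 3 ✓
Line 3: hammer(2) + near(1) + golden(2) + thunder(2) = 7 (expected 5)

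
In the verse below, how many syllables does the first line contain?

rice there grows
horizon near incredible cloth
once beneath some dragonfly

The first line: rice (1), there (1), grows (1) → 3

3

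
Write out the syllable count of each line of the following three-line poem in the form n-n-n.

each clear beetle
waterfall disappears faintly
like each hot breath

4-8-4

Line 1: "each clear beetle": 1+1+2 = 4
Line 2: "waterfall disappears faintly": 3+3+2 = 8
Line 3: "like each hot breath": 1+1+1+1 = 4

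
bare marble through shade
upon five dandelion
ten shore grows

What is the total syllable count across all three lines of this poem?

15

Line 1: "bare marble through shade": 1+2+1+1 = 5
Line 2: "upon five dandelion": 2+1+4 = 7
Line 3: "ten shore grows": 1+1+1 = 3
Total: 5 + 7 + 3 = 15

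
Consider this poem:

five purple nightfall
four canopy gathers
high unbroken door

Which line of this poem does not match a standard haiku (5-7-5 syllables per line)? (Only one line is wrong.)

Line 1: "five purple nightfall": 1+2+2 = 5 ✓
Line 2: "four canopy gathers": 1+3+2 = 6 (expected 7)
Line 3: "high unbroken door": 1+3+1 = 5 ✓

The second line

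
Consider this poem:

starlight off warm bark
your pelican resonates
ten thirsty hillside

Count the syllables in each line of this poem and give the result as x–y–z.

5–7–5

Line 1: "starlight off warm bark": 2+1+1+1 = 5
Line 2: "your pelican resonates": 1+3+3 = 7
Line 3: "ten thirsty hillside": 1+2+2 = 5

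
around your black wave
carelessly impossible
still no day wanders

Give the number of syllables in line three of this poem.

5

Line three: "still no day wanders": 1+1+1+2 = 5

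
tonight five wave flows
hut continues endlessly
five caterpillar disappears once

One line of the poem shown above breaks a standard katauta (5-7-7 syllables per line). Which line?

Line 1: tonight(2) + five(1) + wave(1) + flows(1) = 5 ✓
Line 2: hut(1) + continues(3) + endlessly(3) = 7 ✓
Line 3: five(1) + caterpillar(4) + disappears(3) + once(1) = 9 (expected 7)

The third line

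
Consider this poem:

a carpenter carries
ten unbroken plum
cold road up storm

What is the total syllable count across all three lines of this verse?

15

Line 1: a (1), carpenter (3), carries (2) → 6
Line 2: ten (1), unbroken (3), plum (1) → 5
Line 3: cold (1), road (1), up (1), storm (1) → 4
Total: 6 + 5 + 4 = 15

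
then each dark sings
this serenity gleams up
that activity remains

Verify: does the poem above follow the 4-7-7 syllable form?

Line 1: then(1) + each(1) + dark(1) + sings(1) = 4 ✓
Line 2: this(1) + serenity(4) + gleams(1) + up(1) = 7 ✓
Line 3: that(1) + activity(4) + remains(2) = 7 ✓

Yes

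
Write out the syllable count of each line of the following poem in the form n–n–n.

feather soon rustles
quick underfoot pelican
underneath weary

5–7–5

Line 1: "feather soon rustles": 2+1+2 = 5
Line 2: "quick underfoot pelican": 1+3+3 = 7
Line 3: "underneath weary": 3+2 = 5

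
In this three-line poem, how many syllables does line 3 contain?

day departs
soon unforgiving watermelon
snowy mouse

3

Line 3: snowy(2) + mouse(1) = 3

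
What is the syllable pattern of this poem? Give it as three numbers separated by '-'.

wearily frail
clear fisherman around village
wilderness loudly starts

Line 1: "wearily frail": 3+1 = 4
Line 2: "clear fisherman around village": 1+3+2+2 = 8
Line 3: "wilderness loudly starts": 3+2+1 = 6

4-8-6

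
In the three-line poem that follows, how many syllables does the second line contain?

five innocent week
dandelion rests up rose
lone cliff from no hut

7

The second line: dandelion (4), rests (1), up (1), rose (1) → 7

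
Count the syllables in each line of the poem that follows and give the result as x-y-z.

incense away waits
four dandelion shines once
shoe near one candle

Line 1: incense(2) + away(2) + waits(1) = 5
Line 2: four(1) + dandelion(4) + shines(1) + once(1) = 7
Line 3: shoe(1) + near(1) + one(1) + candle(2) = 5

5-7-5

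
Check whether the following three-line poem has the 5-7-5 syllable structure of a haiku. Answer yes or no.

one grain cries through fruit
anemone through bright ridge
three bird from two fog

Line 1: one (1), grain (1), cries (1), through (1), fruit (1) → 5 ✓
Line 2: anemone (4), through (1), bright (1), ridge (1) → 7 ✓
Line 3: three (1), bird (1), from (1), two (1), fog (1) → 5 ✓

Yes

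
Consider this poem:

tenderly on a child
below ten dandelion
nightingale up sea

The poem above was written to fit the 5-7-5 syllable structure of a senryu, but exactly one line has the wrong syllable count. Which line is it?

Line 1

Line 1: tenderly (3), on (1), a (1), child (1) → 6 (expected 5)
Line 2: below (2), ten (1), dandelion (4) → 7 ✓
Line 3: nightingale (3), up (1), sea (1) → 5 ✓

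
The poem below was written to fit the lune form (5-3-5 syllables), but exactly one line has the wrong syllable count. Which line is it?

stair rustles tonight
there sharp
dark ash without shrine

Line 2

Line 1: stair(1) + rustles(2) + tonight(2) = 5 ✓
Line 2: there(1) + sharp(1) = 2 (expected 3)
Line 3: dark(1) + ash(1) + without(2) + shrine(1) = 5 ✓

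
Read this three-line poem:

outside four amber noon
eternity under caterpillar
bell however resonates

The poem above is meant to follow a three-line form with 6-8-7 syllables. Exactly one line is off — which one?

The second line

Line 1: "outside four amber noon": 2+1+2+1 = 6 ✓
Line 2: "eternity under caterpillar": 4+2+4 = 10 (expected 8)
Line 3: "bell however resonates": 1+3+3 = 7 ✓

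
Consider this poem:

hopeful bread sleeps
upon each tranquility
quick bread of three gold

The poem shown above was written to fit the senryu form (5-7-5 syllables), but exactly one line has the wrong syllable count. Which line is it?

Line 1

Line 1: "hopeful bread sleeps": 2+1+1 = 4 (expected 5)
Line 2: "upon each tranquility": 2+1+4 = 7 ✓
Line 3: "quick bread of three gold": 1+1+1+1+1 = 5 ✓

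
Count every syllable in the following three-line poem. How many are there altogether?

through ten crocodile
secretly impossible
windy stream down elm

17

Line 1: through(1) + ten(1) + crocodile(3) = 5
Line 2: secretly(3) + impossible(4) = 7
Line 3: windy(2) + stream(1) + down(1) + elm(1) = 5
Total: 5 + 7 + 5 = 17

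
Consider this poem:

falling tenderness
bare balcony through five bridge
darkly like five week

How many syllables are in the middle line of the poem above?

The middle line: bare (1), balcony (3), through (1), five (1), bridge (1) → 7

7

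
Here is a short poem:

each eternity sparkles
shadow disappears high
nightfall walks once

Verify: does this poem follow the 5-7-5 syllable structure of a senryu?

No

Line 1: each (1), eternity (4), sparkles (2) → 7 (expected 5)
Line 2: shadow (2), disappears (3), high (1) → 6 (expected 7)
Line 3: nightfall (2), walks (1), once (1) → 4 (expected 5)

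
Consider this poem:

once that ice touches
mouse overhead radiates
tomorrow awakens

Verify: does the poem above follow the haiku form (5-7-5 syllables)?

No

Line 1: once (1), that (1), ice (1), touches (2) → 5 ✓
Line 2: mouse (1), overhead (3), radiates (3) → 7 ✓
Line 3: tomorrow (3), awakens (3) → 6 (expected 5)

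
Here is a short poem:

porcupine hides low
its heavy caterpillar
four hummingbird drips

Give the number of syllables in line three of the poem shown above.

Line three: "four hummingbird drips": 1+3+1 = 5

5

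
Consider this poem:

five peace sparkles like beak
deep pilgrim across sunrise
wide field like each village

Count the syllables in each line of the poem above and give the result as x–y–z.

6–7–6

Line 1: five (1), peace (1), sparkles (2), like (1), beak (1) → 6
Line 2: deep (1), pilgrim (2), across (2), sunrise (2) → 7
Line 3: wide (1), field (1), like (1), each (1), village (2) → 6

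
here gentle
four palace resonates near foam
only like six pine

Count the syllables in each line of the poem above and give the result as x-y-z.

Line 1: here (1), gentle (2) → 3
Line 2: four (1), palace (2), resonates (3), near (1), foam (1) → 8
Line 3: only (2), like (1), six (1), pine (1) → 5

3-8-5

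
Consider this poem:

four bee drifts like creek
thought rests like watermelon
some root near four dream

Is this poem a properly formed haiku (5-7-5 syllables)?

Line 1: four (1), bee (1), drifts (1), like (1), creek (1) → 5 ✓
Line 2: thought (1), rests (1), like (1), watermelon (4) → 7 ✓
Line 3: some (1), root (1), near (1), four (1), dream (1) → 5 ✓

Yes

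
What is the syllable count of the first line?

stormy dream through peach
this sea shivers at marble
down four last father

5

The first line: stormy (2), dream (1), through (1), peach (1) → 5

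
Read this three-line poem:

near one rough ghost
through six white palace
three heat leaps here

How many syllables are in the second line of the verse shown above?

The second line: through (1), six (1), white (1), palace (2) → 5

5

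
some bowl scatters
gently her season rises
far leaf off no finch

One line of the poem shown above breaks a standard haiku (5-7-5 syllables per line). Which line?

Line 1

Line 1: some(1) + bowl(1) + scatters(2) = 4 (expected 5)
Line 2: gently(2) + her(1) + season(2) + rises(2) = 7 ✓
Line 3: far(1) + leaf(1) + off(1) + no(1) + finch(1) = 5 ✓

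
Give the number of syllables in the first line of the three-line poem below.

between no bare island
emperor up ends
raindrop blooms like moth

The first line: between(2) + no(1) + bare(1) + island(2) = 6

6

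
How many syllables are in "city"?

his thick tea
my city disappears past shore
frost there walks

2

"city" has 2 syllables.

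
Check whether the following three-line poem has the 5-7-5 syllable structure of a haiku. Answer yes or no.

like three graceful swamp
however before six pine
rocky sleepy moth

Line 1: like(1) + three(1) + graceful(2) + swamp(1) = 5 ✓
Line 2: however(3) + before(2) + six(1) + pine(1) = 7 ✓
Line 3: rocky(2) + sleepy(2) + moth(1) = 5 ✓

Yes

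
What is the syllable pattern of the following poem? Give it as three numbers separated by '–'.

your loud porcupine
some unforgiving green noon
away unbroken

5–7–5

Line 1: "your loud porcupine": 1+1+3 = 5
Line 2: "some unforgiving green noon": 1+4+1+1 = 7
Line 3: "away unbroken": 2+3 = 5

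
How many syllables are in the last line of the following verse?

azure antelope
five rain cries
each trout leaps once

4

The last line: "each trout leaps once": 1+1+1+1 = 4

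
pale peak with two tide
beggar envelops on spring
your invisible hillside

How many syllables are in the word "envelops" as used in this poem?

3

"envelops" has 3 syllables.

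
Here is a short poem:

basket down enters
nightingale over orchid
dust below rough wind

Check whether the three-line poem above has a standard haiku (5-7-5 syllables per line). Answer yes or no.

Line 1: "basket down enters": 2+1+2 = 5 ✓
Line 2: "nightingale over orchid": 3+2+2 = 7 ✓
Line 3: "dust below rough wind": 1+2+1+1 = 5 ✓

Yes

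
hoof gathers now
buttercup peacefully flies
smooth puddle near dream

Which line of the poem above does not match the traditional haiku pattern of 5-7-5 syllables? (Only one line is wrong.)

The first line

Line 1: hoof (1), gathers (2), now (1) → 4 (expected 5)
Line 2: buttercup (3), peacefully (3), flies (1) → 7 ✓
Line 3: smooth (1), puddle (2), near (1), dream (1) → 5 ✓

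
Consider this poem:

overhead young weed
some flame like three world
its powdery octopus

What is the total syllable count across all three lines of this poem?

17

Line 1: overhead(3) + young(1) + weed(1) = 5
Line 2: some(1) + flame(1) + like(1) + three(1) + world(1) = 5
Line 3: its(1) + powdery(3) + octopus(3) = 7
Total: 5 + 5 + 7 = 17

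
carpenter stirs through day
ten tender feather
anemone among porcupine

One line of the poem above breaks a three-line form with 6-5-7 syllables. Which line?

Line 3

Line 1: "carpenter stirs through day": 3+1+1+1 = 6 ✓
Line 2: "ten tender feather": 1+2+2 = 5 ✓
Line 3: "anemone among porcupine": 4+2+3 = 9 (expected 7)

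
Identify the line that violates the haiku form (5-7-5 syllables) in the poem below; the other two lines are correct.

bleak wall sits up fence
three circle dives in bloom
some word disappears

The second line

Line 1: bleak (1), wall (1), sits (1), up (1), fence (1) → 5 ✓
Line 2: three (1), circle (2), dives (1), in (1), bloom (1) → 6 (expected 7)
Line 3: some (1), word (1), disappears (3) → 5 ✓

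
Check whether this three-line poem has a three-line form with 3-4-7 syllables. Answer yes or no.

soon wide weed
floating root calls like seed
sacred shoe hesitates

No

Line 1: soon(1) + wide(1) + weed(1) = 3 ✓
Line 2: floating(2) + root(1) + calls(1) + like(1) + seed(1) = 6 (expected 4)
Line 3: sacred(2) + shoe(1) + hesitates(3) = 6 (expected 7)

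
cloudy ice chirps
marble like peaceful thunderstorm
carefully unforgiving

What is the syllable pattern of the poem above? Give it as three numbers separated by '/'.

Line 1: cloudy(2) + ice(1) + chirps(1) = 4
Line 2: marble(2) + like(1) + peaceful(2) + thunderstorm(3) = 8
Line 3: carefully(3) + unforgiving(4) = 7

4/8/7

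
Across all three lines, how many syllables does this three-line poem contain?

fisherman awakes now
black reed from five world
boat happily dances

17

Line 1: "fisherman awakes now": 3+2+1 = 6
Line 2: "black reed from five world": 1+1+1+1+1 = 5
Line 3: "boat happily dances": 1+3+2 = 6
Total: 6 + 5 + 6 = 17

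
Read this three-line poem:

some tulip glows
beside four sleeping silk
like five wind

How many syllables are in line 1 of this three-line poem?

Line 1: some (1), tulip (2), glows (1) → 4

4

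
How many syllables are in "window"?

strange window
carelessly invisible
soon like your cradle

"window" has 2 syllables.

2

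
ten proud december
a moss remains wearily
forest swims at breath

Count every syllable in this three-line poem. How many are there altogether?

Line 1: ten (1), proud (1), december (3) → 5
Line 2: a (1), moss (1), remains (2), wearily (3) → 7
Line 3: forest (2), swims (1), at (1), breath (1) → 5
Total: 5 + 7 + 5 = 17

17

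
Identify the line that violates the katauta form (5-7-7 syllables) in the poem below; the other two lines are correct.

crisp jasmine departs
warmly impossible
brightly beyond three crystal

Line 1: "crisp jasmine departs": 1+2+2 = 5 ✓
Line 2: "warmly impossible": 2+4 = 6 (expected 7)
Line 3: "brightly beyond three crystal": 2+2+1+2 = 7 ✓

Line 2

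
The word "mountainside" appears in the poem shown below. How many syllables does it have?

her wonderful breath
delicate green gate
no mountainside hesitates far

3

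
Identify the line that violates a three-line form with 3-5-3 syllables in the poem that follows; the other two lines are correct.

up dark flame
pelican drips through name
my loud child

Line 2

Line 1: up (1), dark (1), flame (1) → 3 ✓
Line 2: pelican (3), drips (1), through (1), name (1) → 6 (expected 5)
Line 3: my (1), loud (1), child (1) → 3 ✓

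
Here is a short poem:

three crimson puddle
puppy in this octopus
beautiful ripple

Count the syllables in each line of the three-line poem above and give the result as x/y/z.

5/7/5

Line 1: three (1), crimson (2), puddle (2) → 5
Line 2: puppy (2), in (1), this (1), octopus (3) → 7
Line 3: beautiful (3), ripple (2) → 5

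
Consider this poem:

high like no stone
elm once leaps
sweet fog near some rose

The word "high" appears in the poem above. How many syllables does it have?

1

"high" has 1 syllable.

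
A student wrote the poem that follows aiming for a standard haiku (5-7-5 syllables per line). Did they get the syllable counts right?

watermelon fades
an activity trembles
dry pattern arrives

Line 1: watermelon (4), fades (1) → 5 ✓
Line 2: an (1), activity (4), trembles (2) → 7 ✓
Line 3: dry (1), pattern (2), arrives (2) → 5 ✓

Yes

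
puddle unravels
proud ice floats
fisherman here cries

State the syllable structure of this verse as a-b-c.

5-3-5

Line 1: "puddle unravels": 2+3 = 5
Line 2: "proud ice floats": 1+1+1 = 3
Line 3: "fisherman here cries": 3+1+1 = 5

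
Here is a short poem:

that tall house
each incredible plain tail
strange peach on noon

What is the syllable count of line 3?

4

Line 3: strange(1) + peach(1) + on(1) + noon(1) = 4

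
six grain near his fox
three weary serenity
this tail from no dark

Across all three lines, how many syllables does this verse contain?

17

Line 1: six (1), grain (1), near (1), his (1), fox (1) → 5
Line 2: three (1), weary (2), serenity (4) → 7
Line 3: this (1), tail (1), from (1), no (1), dark (1) → 5
Total: 5 + 7 + 5 = 17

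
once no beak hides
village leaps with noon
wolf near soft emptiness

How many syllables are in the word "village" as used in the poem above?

2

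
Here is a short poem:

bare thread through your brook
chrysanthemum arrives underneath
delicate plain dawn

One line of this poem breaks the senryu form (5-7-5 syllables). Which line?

Line 1: bare (1), thread (1), through (1), your (1), brook (1) → 5 ✓
Line 2: chrysanthemum (4), arrives (2), underneath (3) → 9 (expected 7)
Line 3: delicate (3), plain (1), dawn (1) → 5 ✓

Line 2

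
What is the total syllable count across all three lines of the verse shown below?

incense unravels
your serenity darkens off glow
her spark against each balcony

22

Line 1: incense (2), unravels (3) → 5
Line 2: your (1), serenity (4), darkens (2), off (1), glow (1) → 9
Line 3: her (1), spark (1), against (2), each (1), balcony (3) → 8
Total: 5 + 9 + 8 = 22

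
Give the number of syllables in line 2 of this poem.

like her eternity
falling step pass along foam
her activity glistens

Line 2: falling (2), step (1), pass (1), along (2), foam (1) → 7

7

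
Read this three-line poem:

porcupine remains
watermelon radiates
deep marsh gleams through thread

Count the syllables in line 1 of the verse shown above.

Line 1: "porcupine remains": 3+2 = 5

5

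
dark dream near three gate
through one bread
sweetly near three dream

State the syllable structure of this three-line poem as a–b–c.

5–3–5

Line 1: dark (1), dream (1), near (1), three (1), gate (1) → 5
Line 2: through (1), one (1), bread (1) → 3
Line 3: sweetly (2), near (1), three (1), dream (1) → 5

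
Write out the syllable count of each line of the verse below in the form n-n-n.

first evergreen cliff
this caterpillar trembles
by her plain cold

5-7-4

Line 1: "first evergreen cliff": 1+3+1 = 5
Line 2: "this caterpillar trembles": 1+4+2 = 7
Line 3: "by her plain cold": 1+1+1+1 = 4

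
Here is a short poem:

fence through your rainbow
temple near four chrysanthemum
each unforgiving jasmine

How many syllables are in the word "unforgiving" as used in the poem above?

"unforgiving" has 4 syllables.

4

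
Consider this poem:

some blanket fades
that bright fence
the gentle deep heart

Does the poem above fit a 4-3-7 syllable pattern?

No

Line 1: some (1), blanket (2), fades (1) → 4 ✓
Line 2: that (1), bright (1), fence (1) → 3 ✓
Line 3: the (1), gentle (2), deep (1), heart (1) → 5 (expected 7)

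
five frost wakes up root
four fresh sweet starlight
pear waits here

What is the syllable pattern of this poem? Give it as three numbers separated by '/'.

Line 1: "five frost wakes up root": 1+1+1+1+1 = 5
Line 2: "four fresh sweet starlight": 1+1+1+2 = 5
Line 3: "pear waits here": 1+1+1 = 3

5/5/3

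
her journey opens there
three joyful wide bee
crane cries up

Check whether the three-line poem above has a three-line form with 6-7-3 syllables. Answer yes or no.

No

Line 1: her (1), journey (2), opens (2), there (1) → 6 ✓
Line 2: three (1), joyful (2), wide (1), bee (1) → 5 (expected 7)
Line 3: crane (1), cries (1), up (1) → 3 ✓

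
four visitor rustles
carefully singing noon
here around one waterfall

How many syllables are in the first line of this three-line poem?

6

The first line: "four visitor rustles": 1+3+2 = 6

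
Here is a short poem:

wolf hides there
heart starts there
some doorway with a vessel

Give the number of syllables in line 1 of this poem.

Line 1: wolf(1) + hides(1) + there(1) = 3

3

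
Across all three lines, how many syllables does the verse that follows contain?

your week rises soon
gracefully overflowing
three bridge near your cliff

Line 1: your (1), week (1), rises (2), soon (1) → 5
Line 2: gracefully (3), overflowing (4) → 7
Line 3: three (1), bridge (1), near (1), your (1), cliff (1) → 5
Total: 5 + 7 + 5 = 17

17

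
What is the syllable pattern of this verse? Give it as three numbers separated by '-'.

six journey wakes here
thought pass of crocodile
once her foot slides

5-6-4

Line 1: "six journey wakes here": 1+2+1+1 = 5
Line 2: "thought pass of crocodile": 1+1+1+3 = 6
Line 3: "once her foot slides": 1+1+1+1 = 4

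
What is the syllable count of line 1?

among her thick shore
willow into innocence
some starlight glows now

5

Line 1: among(2) + her(1) + thick(1) + shore(1) = 5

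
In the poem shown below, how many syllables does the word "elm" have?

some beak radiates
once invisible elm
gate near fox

"elm" has 1 syllable.

1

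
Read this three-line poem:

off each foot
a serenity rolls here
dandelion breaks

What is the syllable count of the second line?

7

The second line: a(1) + serenity(4) + rolls(1) + here(1) = 7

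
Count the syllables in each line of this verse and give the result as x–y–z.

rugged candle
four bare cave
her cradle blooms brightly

Line 1: "rugged candle": 2+2 = 4
Line 2: "four bare cave": 1+1+1 = 3
Line 3: "her cradle blooms brightly": 1+2+1+2 = 6

4–3–6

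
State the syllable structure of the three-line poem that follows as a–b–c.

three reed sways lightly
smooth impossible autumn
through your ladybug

5–7–5

Line 1: "three reed sways lightly": 1+1+1+2 = 5
Line 2: "smooth impossible autumn": 1+4+2 = 7
Line 3: "through your ladybug": 1+1+3 = 5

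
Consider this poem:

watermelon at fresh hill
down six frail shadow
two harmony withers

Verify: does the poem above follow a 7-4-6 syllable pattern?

Line 1: watermelon (4), at (1), fresh (1), hill (1) → 7 ✓
Line 2: down (1), six (1), frail (1), shadow (2) → 5 (expected 4)
Line 3: two (1), harmony (3), withers (2) → 6 ✓

No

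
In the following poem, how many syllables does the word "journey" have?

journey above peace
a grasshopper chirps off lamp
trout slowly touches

"journey" has 2 syllables.

2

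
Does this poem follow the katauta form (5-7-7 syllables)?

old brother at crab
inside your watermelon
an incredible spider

Line 1: old(1) + brother(2) + at(1) + crab(1) = 5 ✓
Line 2: inside(2) + your(1) + watermelon(4) = 7 ✓
Line 3: an(1) + incredible(4) + spider(2) = 7 ✓

Yes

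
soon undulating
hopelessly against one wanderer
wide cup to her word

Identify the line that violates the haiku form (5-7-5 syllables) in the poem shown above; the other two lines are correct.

Line 2

Line 1: "soon undulating": 1+4 = 5 ✓
Line 2: "hopelessly against one wanderer": 3+2+1+3 = 9 (expected 7)
Line 3: "wide cup to her word": 1+1+1+1+1 = 5 ✓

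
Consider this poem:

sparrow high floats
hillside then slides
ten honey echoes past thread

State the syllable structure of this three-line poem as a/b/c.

4/4/7

Line 1: "sparrow high floats": 2+1+1 = 4
Line 2: "hillside then slides": 2+1+1 = 4
Line 3: "ten honey echoes past thread": 1+2+2+1+1 = 7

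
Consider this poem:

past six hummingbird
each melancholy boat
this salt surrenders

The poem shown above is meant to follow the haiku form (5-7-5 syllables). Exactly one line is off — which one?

Line 1: past(1) + six(1) + hummingbird(3) = 5 ✓
Line 2: each(1) + melancholy(4) + boat(1) = 6 (expected 7)
Line 3: this(1) + salt(1) + surrenders(3) = 5 ✓

The second line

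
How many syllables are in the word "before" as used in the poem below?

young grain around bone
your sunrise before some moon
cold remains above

2

"before" has 2 syllables.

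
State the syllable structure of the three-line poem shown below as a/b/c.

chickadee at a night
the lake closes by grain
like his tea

6/6/3

Line 1: chickadee (3), at (1), a (1), night (1) → 6
Line 2: the (1), lake (1), closes (2), by (1), grain (1) → 6
Line 3: like (1), his (1), tea (1) → 3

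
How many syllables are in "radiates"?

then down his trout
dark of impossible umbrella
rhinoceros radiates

3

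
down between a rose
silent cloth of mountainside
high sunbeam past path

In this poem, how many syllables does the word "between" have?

2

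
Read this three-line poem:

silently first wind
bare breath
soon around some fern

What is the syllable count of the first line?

5

The first line: silently (3), first (1), wind (1) → 5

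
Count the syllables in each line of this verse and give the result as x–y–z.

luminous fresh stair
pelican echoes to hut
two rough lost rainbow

5–7–5

Line 1: luminous(3) + fresh(1) + stair(1) = 5
Line 2: pelican(3) + echoes(2) + to(1) + hut(1) = 7
Line 3: two(1) + rough(1) + lost(1) + rainbow(2) = 5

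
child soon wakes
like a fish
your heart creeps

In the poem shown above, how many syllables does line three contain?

3

Line three: your (1), heart (1), creeps (1) → 3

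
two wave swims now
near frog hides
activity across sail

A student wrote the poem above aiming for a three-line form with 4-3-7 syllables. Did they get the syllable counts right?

Line 1: two (1), wave (1), swims (1), now (1) → 4 ✓
Line 2: near (1), frog (1), hides (1) → 3 ✓
Line 3: activity (4), across (2), sail (1) → 7 ✓

Yes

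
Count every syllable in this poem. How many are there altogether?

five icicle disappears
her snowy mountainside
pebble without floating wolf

20

Line 1: five (1), icicle (3), disappears (3) → 7
Line 2: her (1), snowy (2), mountainside (3) → 6
Line 3: pebble (2), without (2), floating (2), wolf (1) → 7
Total: 7 + 6 + 7 = 20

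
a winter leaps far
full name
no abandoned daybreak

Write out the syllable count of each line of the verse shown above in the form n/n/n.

Line 1: a (1), winter (2), leaps (1), far (1) → 5
Line 2: full (1), name (1) → 2
Line 3: no (1), abandoned (3), daybreak (2) → 6

5/2/6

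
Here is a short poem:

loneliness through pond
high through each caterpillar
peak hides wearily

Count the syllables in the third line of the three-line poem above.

The third line: peak(1) + hides(1) + wearily(3) = 5

5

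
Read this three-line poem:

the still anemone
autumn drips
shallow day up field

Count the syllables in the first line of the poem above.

6

The first line: "the still anemone": 1+1+4 = 6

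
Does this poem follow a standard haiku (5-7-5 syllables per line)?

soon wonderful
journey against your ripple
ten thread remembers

Line 1: soon (1), wonderful (3) → 4 (expected 5)
Line 2: journey (2), against (2), your (1), ripple (2) → 7 ✓
Line 3: ten (1), thread (1), remembers (3) → 5 ✓

No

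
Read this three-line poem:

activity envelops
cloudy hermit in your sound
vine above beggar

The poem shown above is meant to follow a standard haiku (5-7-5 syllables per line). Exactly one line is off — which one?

The first line

Line 1: "activity envelops": 4+3 = 7 (expected 5)
Line 2: "cloudy hermit in your sound": 2+2+1+1+1 = 7 ✓
Line 3: "vine above beggar": 1+2+2 = 5 ✓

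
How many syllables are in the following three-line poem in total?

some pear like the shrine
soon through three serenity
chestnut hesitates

Line 1: some(1) + pear(1) + like(1) + the(1) + shrine(1) = 5
Line 2: soon(1) + through(1) + three(1) + serenity(4) = 7
Line 3: chestnut(2) + hesitates(3) = 5
Total: 5 + 7 + 5 = 17

17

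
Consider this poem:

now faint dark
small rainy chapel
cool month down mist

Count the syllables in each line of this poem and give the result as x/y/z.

3/5/4

Line 1: now (1), faint (1), dark (1) → 3
Line 2: small (1), rainy (2), chapel (2) → 5
Line 3: cool (1), month (1), down (1), mist (1) → 4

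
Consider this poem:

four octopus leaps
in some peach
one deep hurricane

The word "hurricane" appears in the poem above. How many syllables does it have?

"hurricane" has 3 syllables.

3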